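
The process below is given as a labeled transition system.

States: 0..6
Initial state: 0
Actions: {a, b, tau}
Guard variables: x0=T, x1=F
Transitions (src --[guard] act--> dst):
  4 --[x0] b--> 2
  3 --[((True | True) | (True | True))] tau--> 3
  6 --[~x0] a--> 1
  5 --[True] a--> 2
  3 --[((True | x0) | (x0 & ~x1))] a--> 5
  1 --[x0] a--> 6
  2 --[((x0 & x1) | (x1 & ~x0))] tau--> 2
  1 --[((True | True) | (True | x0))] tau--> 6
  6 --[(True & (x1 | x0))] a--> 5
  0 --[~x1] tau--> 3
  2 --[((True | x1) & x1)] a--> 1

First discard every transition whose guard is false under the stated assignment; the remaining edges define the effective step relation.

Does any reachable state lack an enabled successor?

Reachable = {0,2,3,5}
  0: tau→3  [1 out]
  2: ∅  [STUCK]
  3: a→5  tau→3  [2 out]
  5: a→2  [1 out]
Path to 2: tau·a·a

Answer: DEADLOCK at state 2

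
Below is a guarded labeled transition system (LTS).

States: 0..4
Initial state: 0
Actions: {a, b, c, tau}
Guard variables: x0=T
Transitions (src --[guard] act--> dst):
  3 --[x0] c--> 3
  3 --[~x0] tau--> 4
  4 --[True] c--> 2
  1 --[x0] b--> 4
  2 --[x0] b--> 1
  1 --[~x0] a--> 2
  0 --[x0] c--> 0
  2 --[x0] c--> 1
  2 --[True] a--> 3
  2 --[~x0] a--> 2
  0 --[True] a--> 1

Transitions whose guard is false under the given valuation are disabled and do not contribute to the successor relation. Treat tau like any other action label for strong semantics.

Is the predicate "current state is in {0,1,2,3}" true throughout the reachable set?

Answer: INVARIANT VIOLATED at state 4

Trace:
Safe = {0,1,2,3}
Reachable = {0,1,2,3,4}
  0: ok
  1: ok
  2: ok
  3: ok
  4: outside
reach 4 via a·b — violates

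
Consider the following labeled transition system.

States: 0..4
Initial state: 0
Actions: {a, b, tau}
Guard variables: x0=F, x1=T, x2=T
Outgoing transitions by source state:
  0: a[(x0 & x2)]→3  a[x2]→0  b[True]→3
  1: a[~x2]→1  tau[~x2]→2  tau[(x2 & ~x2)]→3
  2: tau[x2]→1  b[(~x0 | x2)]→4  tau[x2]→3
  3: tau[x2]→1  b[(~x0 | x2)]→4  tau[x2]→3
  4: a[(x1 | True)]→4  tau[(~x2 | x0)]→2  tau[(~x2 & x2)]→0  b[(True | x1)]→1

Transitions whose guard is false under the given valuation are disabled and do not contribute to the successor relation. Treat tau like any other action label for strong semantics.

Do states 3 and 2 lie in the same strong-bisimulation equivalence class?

Bisimulation quotient by refinement:
  P[0] = {{0,1,2,3,4}}
  P[1] = {{0,4},{1},{2,3}}
  P[2] = {{0},{1},{2,3},{4}}
4 equivalence class(es) (converged in 3)
class of 3: {2,3}; class of 2: {2,3}

Answer: BISIMILAR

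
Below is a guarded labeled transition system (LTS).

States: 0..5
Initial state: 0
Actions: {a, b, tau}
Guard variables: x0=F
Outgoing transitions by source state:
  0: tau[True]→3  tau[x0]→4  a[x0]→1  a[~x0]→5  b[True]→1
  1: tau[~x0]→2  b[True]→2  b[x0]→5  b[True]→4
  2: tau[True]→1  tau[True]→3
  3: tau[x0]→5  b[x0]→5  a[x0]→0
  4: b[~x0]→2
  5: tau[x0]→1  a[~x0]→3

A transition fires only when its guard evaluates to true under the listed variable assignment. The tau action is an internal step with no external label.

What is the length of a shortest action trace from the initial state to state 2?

Answer: 2

Working:
Layered search for 2:
  Layer 0: {0}
  Layer 1: {1,3,5}
  Layer 2: {2,4}
depth(2)=2, e.g. b·b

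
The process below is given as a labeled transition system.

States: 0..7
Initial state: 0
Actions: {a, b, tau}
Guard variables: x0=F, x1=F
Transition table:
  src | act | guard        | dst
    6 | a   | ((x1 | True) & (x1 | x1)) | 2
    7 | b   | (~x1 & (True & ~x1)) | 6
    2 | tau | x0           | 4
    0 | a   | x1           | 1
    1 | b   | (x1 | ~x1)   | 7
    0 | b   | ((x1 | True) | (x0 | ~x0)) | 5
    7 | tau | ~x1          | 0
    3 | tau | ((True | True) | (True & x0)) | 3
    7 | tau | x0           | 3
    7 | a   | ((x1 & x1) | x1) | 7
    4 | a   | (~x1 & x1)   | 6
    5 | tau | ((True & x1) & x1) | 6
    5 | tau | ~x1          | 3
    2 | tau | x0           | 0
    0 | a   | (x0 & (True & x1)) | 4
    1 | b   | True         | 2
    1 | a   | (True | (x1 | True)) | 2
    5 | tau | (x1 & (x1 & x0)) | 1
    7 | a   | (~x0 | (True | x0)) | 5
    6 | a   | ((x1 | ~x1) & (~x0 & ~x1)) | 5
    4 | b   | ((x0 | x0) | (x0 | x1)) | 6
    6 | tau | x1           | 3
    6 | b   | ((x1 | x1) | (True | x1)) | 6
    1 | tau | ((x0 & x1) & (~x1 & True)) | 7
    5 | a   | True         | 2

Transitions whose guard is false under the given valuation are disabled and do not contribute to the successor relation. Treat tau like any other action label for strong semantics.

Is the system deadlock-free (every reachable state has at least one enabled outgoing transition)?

Answer: DEADLOCK at state 2

Analysis:
R = {0,2,3,5}
  0: b→5  [1 out]
  2: ∅  [no exit]
  3: tau→3  [1 out]
  5: a→2  tau→3  [2 out]
Path to 2: b·a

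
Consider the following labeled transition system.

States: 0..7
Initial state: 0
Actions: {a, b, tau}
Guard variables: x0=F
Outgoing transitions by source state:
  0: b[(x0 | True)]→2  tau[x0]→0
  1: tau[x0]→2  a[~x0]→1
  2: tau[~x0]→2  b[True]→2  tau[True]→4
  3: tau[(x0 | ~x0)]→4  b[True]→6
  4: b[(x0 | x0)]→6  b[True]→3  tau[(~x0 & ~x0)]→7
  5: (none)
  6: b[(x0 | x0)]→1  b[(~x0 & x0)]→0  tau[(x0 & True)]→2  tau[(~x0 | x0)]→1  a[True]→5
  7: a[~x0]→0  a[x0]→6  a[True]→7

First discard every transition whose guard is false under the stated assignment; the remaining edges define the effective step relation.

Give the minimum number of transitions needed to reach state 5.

Breadth-first toward 5:
  L0 = {0}
  L1 = {2}
  L2 = {4}
  L3 = {3,7}
  L4 = {6}
  L5 = {1,5}
depth(5)=5, e.g. b·tau·b·b·a

Answer: 5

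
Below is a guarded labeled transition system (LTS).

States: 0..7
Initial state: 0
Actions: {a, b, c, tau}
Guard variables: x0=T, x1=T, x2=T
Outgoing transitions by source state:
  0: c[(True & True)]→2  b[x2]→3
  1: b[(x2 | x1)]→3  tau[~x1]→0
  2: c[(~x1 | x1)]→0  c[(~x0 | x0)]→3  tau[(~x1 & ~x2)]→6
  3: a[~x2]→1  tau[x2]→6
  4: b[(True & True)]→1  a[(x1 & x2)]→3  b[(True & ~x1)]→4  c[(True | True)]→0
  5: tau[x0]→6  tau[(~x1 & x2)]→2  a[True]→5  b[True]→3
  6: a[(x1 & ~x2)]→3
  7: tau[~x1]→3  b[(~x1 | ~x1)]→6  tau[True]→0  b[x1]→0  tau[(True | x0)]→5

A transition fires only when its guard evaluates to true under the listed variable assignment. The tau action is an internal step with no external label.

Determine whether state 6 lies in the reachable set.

15 transition(s) survive guard evaluation.
depth 0: {0}
depth 1: {2,3}  total {0,2,3}
depth 2: {6}  total {0,2,3,6}
Reachable = {0,2,3,6}
trace reaching 6: b·tau

Answer: REACHABLE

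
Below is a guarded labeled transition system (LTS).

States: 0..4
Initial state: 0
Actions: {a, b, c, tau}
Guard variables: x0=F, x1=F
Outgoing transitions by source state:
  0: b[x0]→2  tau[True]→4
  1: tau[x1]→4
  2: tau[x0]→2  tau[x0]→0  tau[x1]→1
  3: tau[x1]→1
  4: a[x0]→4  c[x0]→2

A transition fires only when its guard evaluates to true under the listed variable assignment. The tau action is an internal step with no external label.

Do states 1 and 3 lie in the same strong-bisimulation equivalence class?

Answer: BISIMILAR

Analysis:
Bisimulation quotient by refinement:
  round 0: {{0,1,2,3,4}}
  round 1: {{0},{1,2,3,4}}
Fixed point at round 2; 2 class(es).
[1]={1,2,3,4}  [3]={1,2,3,4}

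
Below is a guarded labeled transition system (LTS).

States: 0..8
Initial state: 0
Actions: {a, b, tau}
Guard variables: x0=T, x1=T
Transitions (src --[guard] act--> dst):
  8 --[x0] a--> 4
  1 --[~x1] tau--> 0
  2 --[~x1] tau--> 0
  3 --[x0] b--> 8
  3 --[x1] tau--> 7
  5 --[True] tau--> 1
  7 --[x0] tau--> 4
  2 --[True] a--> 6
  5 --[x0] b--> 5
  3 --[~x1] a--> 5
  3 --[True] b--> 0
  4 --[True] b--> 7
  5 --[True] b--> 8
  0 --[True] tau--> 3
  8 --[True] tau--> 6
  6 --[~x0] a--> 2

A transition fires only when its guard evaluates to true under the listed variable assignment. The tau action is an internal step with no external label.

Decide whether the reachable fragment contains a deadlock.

R = {0,3,4,6,7,8}
  0: tau→3  [1 out]
  3: b→0  b→8  tau→7  [3 out]
  4: b→7  [1 out]
  6: ∅  [STUCK]
  7: tau→4  [1 out]
  8: a→4  tau→6  [2 out]
Path to 6: tau·b·tau

Answer: DEADLOCK at state 6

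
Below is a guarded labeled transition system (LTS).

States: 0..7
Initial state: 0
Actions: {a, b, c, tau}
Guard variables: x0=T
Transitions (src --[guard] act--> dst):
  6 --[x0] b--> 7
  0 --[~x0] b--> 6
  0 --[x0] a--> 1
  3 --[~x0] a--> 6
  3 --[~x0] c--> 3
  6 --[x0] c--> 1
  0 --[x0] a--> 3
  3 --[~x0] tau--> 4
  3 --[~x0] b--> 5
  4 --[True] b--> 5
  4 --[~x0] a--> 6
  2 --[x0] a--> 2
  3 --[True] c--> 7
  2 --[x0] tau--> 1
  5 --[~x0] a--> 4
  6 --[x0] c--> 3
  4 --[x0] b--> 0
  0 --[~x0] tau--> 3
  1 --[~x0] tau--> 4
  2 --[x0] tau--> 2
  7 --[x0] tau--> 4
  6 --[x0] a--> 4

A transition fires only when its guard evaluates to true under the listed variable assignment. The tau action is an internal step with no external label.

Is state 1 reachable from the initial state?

Answer: REACHABLE

Analysis:
After dropping false guards: 13 live edges.
depth 0: {0}
depth 1: {1,3}  now seen {0,1,3}
depth 2: {7}  now seen {0,1,3,7}
depth 3: {4}  now seen {0,1,3,4,7}
depth 4: {5}  now seen {0,1,3,4,5,7}
Reachable = {0,1,3,4,5,7}
trace reaching 1: a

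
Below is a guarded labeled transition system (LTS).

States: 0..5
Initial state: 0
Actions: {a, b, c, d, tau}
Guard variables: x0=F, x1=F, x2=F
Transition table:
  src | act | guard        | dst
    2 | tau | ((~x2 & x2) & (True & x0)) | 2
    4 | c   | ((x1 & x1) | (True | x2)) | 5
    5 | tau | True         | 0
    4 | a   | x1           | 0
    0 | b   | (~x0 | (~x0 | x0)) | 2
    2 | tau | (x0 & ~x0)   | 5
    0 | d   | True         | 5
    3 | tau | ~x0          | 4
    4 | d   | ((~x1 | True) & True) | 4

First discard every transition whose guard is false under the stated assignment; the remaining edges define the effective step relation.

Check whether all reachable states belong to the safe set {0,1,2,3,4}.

Answer: INVARIANT VIOLATED at state 5

Trace:
Inv-set: {0,1,2,3,4}
R = {0,2,5}
  0: ok
  2: ok
  5: ✗ unsafe
counterexample path to 5: d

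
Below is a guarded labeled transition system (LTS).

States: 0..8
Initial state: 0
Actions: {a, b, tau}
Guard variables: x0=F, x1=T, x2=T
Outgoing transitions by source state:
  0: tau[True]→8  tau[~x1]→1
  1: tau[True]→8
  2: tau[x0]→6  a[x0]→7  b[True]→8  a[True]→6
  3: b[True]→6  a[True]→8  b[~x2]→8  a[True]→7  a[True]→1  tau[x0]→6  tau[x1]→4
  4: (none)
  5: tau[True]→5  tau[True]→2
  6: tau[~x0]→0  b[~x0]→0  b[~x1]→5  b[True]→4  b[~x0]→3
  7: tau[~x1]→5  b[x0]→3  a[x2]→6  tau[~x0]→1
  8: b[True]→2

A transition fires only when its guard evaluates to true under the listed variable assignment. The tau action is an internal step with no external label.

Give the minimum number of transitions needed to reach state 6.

Answer: 3

Working:
BFS to 6:
  depth 0: {0}
  depth 1: {8}
  depth 2: {2}
  depth 3: {6}
first hit 6 at d=3 via tau·b·a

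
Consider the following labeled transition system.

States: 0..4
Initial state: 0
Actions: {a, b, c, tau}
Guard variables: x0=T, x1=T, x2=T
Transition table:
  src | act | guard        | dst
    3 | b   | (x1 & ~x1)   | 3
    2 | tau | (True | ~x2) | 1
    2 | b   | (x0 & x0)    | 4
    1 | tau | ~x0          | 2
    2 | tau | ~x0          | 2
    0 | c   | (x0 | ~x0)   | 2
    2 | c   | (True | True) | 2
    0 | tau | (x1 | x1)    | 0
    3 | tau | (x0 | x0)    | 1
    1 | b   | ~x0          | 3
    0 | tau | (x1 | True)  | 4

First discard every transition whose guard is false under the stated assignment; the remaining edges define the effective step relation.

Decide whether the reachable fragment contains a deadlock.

Answer: DEADLOCK at state 1

Analysis:
Reachable = {0,1,2,4}
  0: c→2  tau→0  tau→4  [3 out]
  1: ∅  [STUCK]
  2: b→4  c→2  tau→1  [3 out]
  4: ∅  [STUCK]
Path to 1: c·tau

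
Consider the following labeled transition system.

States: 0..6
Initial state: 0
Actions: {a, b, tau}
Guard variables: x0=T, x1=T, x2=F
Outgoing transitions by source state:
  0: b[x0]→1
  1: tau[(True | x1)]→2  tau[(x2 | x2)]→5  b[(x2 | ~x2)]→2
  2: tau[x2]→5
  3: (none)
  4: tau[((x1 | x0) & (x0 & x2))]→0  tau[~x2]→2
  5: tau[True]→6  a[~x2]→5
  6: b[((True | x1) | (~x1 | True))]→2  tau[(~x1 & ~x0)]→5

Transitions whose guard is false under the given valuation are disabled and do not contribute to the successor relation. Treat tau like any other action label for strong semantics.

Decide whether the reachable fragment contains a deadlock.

Answer: DEADLOCK at state 2

Analysis:
Reach set: {0,1,2}
  0: b→1  [deg 1]
  1: b→2  tau→2  [deg 2]
  2: ∅  [no exit]
Path to 2: b·tau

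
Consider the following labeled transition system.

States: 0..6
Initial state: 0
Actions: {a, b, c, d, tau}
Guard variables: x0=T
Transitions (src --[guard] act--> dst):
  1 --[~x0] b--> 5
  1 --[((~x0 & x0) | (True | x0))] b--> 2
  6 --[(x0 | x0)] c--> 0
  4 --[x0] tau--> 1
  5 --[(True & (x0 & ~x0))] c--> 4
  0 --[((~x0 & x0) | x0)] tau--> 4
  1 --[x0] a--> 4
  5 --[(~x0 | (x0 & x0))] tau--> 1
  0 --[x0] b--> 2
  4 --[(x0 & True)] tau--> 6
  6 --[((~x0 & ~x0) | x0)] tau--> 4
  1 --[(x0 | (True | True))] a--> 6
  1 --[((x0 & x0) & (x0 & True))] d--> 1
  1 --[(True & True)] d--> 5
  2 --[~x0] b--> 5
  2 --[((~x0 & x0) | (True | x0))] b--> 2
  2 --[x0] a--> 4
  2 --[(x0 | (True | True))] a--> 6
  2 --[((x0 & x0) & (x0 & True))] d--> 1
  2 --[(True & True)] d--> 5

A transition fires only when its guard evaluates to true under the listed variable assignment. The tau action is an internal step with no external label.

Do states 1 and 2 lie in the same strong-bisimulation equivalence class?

Refine partition for ~:
  π0 = {{0,1,2,3,4,5,6}}
  π1 = {{0},{1,2},{3},{4,5},{6}}
  π2 = {{0},{1,2},{3},{4},{5},{6}}
Fixed point at round 3; 6 class(es).
1∈{1,2}, 2∈{1,2}

Answer: BISIMILAR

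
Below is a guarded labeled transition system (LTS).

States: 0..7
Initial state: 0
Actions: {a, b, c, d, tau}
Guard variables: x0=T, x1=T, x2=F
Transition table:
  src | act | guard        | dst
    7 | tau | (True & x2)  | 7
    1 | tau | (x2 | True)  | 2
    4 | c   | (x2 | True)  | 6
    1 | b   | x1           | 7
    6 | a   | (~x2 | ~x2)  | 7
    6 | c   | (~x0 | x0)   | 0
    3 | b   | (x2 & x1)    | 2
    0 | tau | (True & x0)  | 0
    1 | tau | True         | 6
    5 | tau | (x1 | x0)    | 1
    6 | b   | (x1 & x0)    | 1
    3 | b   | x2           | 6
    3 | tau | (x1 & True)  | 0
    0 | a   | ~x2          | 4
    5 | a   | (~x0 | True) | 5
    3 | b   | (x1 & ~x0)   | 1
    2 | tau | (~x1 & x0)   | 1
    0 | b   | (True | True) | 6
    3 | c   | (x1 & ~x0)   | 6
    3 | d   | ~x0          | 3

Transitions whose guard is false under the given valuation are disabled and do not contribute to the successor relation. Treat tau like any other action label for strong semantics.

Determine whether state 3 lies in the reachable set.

After dropping false guards: 13 live edges.
L0 = {0}
L1 = {4,6}  cumulative {0,4,6}
L2 = {1,7}  cumulative {0,1,4,6,7}
L3 = {2}  cumulative {0,1,2,4,6,7}
Reach set: {0,1,2,4,6,7}

Answer: UNREACHABLE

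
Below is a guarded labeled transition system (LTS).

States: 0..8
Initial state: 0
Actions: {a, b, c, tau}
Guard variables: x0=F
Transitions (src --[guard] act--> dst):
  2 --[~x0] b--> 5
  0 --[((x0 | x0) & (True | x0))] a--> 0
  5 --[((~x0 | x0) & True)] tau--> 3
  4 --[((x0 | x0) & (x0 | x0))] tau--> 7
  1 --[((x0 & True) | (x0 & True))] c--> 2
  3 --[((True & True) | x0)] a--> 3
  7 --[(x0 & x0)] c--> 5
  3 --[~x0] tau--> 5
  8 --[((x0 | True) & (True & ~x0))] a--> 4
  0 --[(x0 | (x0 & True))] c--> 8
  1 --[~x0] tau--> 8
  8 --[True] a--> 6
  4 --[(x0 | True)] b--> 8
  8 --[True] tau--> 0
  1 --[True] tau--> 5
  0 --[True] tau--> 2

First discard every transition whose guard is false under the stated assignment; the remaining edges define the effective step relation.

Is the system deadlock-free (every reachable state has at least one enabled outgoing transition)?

Answer: DEADLOCK-FREE

Trace:
Reachable = {0,2,3,5}
  0: tau→2  [1 exit(s)]
  2: b→5  [1 exit(s)]
  3: a→3  tau→5  [2 exit(s)]
  5: tau→3  [1 exit(s)]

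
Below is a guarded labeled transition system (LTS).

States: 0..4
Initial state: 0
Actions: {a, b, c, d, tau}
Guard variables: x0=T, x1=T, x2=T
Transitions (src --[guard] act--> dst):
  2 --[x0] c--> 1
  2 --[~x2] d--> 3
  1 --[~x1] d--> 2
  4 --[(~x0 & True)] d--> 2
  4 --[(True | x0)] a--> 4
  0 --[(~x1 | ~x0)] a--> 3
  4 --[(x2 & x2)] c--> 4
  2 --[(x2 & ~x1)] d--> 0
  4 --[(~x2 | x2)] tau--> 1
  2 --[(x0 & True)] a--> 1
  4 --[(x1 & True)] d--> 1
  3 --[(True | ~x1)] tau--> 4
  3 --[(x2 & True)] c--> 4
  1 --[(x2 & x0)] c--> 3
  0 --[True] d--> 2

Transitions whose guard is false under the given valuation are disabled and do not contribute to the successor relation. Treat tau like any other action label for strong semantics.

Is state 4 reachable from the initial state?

10 transition(s) survive guard evaluation.
Layer 0: {0}
Layer 1: {2}  total {0,2}
Layer 2: {1}  total {0,1,2}
Layer 3: {3}  total {0,1,2,3}
Layer 4: {4}  total {0,1,2,3,4}
R = {0,1,2,3,4}
witness 4: d·c·c·tau

Answer: REACHABLE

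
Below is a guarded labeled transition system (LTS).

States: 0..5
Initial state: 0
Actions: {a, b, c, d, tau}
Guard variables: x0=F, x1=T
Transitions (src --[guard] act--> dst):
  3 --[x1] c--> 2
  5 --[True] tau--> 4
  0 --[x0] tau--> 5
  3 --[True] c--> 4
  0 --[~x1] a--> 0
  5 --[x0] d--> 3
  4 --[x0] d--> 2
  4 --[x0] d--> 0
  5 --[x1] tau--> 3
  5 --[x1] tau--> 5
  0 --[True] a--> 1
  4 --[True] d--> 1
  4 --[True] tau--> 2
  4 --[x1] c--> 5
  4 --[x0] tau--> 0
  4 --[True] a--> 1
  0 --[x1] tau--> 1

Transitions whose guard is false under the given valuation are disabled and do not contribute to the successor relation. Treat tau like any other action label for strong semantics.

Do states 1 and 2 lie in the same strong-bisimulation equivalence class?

Answer: BISIMILAR

Working:
Compute ~ classes (split until stable):
  round 0: {{0,1,2,3,4,5}}
  round 1: {{0},{1,2},{3},{4},{5}}
5 equivalence class(es) (converged in 2)
class of 1: {1,2}; class of 2: {1,2}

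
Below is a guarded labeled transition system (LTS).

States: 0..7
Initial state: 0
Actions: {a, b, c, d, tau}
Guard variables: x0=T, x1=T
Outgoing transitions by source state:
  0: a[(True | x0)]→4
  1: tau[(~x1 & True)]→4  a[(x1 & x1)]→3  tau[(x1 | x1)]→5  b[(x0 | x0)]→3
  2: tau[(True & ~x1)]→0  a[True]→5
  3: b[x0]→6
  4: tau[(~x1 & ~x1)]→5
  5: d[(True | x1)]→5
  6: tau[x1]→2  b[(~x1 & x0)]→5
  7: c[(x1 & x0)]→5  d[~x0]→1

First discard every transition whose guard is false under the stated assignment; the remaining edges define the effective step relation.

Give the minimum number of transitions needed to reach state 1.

BFS to 1:
  depth 0: {0}
  depth 1: {4}
1 never appears.

Answer: UNREACHABLE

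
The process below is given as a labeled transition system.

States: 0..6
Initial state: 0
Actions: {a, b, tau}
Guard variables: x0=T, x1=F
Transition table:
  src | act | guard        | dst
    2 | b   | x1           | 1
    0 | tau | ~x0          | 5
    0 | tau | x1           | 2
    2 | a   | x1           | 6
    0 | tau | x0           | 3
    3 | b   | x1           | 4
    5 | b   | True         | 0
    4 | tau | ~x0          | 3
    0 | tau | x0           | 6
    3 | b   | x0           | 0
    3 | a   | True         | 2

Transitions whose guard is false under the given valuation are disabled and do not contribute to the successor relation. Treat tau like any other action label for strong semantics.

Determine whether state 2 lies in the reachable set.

Answer: REACHABLE

Analysis:
Guard filter leaves 5 enabled edge(s).
depth 0: {0}
depth 1: {3,6}  cumulative {0,3,6}
depth 2: {2}  cumulative {0,2,3,6}
Reachable = {0,2,3,6}
witness 2: tau·a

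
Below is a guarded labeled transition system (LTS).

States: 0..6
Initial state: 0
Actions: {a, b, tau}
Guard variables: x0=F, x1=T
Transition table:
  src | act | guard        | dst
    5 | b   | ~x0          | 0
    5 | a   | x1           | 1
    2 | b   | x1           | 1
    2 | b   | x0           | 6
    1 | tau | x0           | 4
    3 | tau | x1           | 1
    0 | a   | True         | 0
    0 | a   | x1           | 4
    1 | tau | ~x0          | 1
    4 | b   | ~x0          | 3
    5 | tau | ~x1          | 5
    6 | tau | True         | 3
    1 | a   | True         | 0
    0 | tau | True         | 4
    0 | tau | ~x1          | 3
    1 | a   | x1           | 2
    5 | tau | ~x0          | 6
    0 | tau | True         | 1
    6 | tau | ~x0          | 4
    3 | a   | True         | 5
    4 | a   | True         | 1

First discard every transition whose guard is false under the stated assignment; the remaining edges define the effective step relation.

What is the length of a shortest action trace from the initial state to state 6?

Answer: 4

Trace:
Layered search for 6:
  L0 = {0}
  L1 = {1,4}
  L2 = {2,3}
  L3 = {5}
  L4 = {6}
depth(6)=4, e.g. a·b·a·tau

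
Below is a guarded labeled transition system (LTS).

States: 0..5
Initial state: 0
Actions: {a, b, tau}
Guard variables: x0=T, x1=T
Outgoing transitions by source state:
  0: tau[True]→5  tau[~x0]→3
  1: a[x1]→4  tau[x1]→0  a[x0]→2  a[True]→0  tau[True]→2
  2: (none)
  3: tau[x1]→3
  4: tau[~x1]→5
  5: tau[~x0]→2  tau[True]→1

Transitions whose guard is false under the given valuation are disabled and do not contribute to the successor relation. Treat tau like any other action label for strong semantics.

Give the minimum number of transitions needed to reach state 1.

Breadth-first toward 1:
  depth 0: {0}
  depth 1: {5}
  depth 2: {1}
depth(1)=2, e.g. tau·tau

Answer: 2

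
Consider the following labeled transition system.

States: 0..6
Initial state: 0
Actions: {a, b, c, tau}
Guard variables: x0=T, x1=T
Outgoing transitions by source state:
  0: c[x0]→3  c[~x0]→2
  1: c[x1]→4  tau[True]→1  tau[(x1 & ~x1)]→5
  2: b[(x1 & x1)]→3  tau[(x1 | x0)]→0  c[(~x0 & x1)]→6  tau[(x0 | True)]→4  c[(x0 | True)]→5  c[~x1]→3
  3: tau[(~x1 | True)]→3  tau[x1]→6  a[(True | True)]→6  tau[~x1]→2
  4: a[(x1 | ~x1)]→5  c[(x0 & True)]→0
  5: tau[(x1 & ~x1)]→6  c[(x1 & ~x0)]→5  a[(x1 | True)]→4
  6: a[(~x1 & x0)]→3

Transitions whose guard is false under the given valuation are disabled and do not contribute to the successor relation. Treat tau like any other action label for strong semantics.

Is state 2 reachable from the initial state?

After dropping false guards: 13 live edges.
Layer 0: {0}
Layer 1: {3}  total {0,3}
Layer 2: {6}  total {0,3,6}
Reachable = {0,3,6}

Answer: UNREACHABLE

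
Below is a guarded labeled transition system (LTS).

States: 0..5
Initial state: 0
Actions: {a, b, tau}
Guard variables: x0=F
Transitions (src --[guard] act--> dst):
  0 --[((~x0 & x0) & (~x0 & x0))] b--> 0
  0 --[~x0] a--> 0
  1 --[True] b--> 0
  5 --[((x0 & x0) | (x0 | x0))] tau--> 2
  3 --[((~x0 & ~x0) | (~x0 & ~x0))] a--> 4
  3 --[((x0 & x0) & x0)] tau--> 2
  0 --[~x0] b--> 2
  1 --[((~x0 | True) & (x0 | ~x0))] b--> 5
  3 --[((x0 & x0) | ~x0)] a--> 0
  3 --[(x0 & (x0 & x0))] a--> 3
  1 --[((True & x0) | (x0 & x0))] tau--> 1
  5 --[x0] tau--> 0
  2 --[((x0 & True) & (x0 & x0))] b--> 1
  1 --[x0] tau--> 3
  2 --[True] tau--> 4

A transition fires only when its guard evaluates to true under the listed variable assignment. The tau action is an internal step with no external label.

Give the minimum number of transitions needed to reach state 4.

Answer: 2

Trace:
Layered search for 4:
  L0 = {0}
  L1 = {2}
  L2 = {4}
first hit 4 at d=2 via b·tau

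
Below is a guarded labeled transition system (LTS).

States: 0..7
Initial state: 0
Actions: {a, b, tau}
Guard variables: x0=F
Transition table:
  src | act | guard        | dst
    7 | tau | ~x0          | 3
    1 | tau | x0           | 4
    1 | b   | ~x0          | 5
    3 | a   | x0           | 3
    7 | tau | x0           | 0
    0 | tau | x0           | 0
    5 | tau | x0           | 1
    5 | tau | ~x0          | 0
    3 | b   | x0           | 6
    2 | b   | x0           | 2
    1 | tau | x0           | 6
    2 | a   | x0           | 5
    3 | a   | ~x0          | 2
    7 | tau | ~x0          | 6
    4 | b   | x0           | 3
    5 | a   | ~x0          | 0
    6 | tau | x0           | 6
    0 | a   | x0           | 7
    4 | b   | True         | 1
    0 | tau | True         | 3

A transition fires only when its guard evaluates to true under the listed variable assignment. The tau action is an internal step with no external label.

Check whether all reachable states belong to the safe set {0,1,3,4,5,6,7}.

Safe = {0,1,3,4,5,6,7}
Reach set: {0,2,3}
  0: ok
  2: outside
  3: ok
counterexample path to 2: tau·a

Answer: INVARIANT VIOLATED at state 2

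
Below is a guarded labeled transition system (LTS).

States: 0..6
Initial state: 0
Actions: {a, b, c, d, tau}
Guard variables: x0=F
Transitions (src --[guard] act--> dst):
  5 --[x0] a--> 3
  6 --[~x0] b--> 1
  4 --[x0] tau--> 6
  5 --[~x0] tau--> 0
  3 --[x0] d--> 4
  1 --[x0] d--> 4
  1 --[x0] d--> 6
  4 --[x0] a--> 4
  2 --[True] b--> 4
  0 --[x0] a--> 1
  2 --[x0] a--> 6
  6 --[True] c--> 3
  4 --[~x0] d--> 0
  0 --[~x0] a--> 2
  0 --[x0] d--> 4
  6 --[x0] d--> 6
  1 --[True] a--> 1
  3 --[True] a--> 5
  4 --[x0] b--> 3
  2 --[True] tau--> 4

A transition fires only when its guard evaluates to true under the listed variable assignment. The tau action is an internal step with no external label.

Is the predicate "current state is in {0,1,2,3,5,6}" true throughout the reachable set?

Allowed set {0,1,2,3,5,6}
Reachable = {0,2,4}
  0: ✓
  2: ✓
  4: VIOLATES
reach 4 via a·b — violates

Answer: INVARIANT VIOLATED at state 4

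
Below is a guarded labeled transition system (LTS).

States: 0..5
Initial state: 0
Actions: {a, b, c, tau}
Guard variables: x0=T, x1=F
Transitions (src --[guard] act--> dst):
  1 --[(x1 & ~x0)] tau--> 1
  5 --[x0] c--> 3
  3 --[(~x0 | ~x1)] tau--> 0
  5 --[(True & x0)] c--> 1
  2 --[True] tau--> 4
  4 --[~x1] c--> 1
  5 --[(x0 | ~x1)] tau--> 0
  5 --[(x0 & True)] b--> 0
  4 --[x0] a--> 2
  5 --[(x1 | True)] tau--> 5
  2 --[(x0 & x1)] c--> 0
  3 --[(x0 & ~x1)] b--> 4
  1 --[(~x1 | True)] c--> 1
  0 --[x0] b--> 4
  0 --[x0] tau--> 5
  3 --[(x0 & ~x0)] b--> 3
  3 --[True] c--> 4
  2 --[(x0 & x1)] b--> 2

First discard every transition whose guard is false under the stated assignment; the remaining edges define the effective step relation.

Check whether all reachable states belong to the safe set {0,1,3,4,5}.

Safe = {0,1,3,4,5}
Reachable = {0,1,2,3,4,5}
  0: ok
  1: ok
  2: outside
  3: ok
  4: ok
  5: ok
witness against invariant: b·a → 2

Answer: INVARIANT VIOLATED at state 2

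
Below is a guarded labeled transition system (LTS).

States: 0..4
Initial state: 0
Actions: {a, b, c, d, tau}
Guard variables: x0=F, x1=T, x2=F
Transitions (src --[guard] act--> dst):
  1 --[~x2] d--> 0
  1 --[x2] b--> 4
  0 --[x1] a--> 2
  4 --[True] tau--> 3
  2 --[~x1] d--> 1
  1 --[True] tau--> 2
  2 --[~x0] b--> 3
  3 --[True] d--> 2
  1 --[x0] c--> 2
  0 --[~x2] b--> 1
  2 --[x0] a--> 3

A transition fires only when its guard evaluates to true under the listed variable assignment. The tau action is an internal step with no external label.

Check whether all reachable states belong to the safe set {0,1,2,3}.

Safe = {0,1,2,3}
Reachable = {0,1,2,3}
  0: safe
  1: safe
  2: safe
  3: safe

Answer: INVARIANT HOLDS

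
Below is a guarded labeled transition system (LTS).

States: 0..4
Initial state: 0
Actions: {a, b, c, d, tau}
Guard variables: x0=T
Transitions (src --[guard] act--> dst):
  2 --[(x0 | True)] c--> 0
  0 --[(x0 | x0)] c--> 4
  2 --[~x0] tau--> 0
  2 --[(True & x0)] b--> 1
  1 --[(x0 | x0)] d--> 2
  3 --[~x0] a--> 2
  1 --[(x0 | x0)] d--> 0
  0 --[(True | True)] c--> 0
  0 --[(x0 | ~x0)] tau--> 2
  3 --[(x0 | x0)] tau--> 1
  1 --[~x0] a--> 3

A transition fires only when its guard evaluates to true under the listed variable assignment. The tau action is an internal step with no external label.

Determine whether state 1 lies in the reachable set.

After dropping false guards: 8 live edges.
depth 0: {0}
depth 1: {2,4}  now seen {0,2,4}
depth 2: {1}  now seen {0,1,2,4}
R = {0,1,2,4}
trace reaching 1: tau·b

Answer: REACHABLE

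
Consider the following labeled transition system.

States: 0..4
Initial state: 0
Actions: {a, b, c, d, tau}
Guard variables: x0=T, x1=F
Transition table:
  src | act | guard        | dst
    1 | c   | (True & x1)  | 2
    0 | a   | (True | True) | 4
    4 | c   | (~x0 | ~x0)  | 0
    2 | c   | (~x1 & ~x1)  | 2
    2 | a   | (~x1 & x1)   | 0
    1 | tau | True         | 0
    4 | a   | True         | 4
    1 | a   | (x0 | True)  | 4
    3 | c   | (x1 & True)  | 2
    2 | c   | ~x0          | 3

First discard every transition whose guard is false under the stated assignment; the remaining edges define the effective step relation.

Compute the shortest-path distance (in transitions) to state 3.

Answer: UNREACHABLE

Working:
BFS to 3:
  L0 = {0}
  L1 = {4}
3 never appears.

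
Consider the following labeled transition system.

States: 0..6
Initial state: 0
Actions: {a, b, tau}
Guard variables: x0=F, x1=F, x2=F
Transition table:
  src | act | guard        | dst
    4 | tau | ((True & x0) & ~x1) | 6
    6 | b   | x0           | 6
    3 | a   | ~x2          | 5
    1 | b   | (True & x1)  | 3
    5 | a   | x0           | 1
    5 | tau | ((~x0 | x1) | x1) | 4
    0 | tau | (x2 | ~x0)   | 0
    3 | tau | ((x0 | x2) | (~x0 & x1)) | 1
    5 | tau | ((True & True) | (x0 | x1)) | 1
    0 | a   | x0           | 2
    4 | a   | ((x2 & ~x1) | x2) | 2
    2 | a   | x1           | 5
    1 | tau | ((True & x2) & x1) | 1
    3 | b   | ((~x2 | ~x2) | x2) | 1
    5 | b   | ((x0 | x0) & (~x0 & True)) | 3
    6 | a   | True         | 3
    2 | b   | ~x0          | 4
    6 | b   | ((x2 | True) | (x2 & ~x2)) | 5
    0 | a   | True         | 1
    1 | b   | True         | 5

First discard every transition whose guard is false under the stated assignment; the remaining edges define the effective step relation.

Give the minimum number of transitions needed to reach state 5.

BFS to 5:
  L0 = {0}
  L1 = {1}
  L2 = {5}
depth(5)=2, e.g. a·b

Answer: 2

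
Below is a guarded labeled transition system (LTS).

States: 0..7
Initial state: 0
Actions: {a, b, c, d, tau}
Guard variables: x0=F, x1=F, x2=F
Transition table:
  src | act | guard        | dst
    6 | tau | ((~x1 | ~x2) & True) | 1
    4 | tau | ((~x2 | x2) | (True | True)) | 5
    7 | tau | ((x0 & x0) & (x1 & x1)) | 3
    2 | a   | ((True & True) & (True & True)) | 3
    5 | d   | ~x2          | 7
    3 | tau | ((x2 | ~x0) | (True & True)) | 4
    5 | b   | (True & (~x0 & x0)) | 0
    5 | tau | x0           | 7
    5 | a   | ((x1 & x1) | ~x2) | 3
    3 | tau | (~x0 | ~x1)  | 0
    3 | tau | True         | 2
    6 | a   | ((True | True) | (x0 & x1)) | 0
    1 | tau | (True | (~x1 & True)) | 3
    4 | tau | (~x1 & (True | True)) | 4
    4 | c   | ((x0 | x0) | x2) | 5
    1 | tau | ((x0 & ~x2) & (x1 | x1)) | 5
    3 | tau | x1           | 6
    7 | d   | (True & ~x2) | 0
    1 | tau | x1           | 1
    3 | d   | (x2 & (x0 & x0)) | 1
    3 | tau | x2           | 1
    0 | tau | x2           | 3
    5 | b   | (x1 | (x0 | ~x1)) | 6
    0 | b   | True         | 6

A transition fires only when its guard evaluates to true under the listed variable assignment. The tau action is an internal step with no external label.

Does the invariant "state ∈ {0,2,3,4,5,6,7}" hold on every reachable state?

Answer: INVARIANT VIOLATED at state 1

Analysis:
Allowed set {0,2,3,4,5,6,7}
Reach set: {0,1,2,3,4,5,6,7}
  0: safe
  1: ✗ unsafe
  2: safe
  3: safe
  4: safe
  5: safe
  6: safe
  7: safe
witness against invariant: b·tau → 1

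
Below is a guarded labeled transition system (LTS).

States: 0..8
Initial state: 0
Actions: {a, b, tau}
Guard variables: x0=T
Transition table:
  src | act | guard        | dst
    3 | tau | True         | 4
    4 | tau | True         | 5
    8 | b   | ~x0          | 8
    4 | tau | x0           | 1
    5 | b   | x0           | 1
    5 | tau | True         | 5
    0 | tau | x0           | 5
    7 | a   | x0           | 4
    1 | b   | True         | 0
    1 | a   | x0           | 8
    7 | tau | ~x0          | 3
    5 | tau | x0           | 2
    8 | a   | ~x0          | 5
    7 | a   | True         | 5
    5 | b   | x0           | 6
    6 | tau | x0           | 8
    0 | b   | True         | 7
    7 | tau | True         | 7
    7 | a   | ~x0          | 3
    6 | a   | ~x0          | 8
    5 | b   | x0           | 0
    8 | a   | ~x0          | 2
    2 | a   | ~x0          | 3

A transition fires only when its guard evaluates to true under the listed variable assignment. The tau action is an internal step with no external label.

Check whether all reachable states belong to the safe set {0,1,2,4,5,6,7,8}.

Answer: INVARIANT HOLDS

Trace:
Safe = {0,1,2,4,5,6,7,8}
Reachable = {0,1,2,4,5,6,7,8}
  0: safe
  1: safe
  2: safe
  4: safe
  5: safe
  6: safe
  7: safe
  8: safe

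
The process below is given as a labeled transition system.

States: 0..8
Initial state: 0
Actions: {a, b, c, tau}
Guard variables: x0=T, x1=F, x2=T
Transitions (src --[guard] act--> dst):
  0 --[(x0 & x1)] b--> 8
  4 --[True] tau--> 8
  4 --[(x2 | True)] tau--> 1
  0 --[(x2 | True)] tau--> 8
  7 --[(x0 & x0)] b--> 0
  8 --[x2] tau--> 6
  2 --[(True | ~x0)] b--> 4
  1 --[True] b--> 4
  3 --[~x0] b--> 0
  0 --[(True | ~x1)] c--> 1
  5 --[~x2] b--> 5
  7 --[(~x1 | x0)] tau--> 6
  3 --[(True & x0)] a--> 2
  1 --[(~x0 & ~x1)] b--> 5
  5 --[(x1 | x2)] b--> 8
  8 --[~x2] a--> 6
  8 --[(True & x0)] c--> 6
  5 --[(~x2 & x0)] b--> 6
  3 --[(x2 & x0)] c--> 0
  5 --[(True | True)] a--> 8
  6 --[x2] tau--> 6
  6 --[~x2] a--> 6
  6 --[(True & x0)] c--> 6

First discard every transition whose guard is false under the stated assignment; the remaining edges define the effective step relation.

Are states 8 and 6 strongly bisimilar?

Answer: BISIMILAR

Analysis:
Compute ~ classes (split until stable):
  P[0] = {{0,1,2,3,4,5,6,7,8}}
  P[1] = {{0,6,8},{1,2},{3},{4},{5},{7}}
  P[2] = {{0},{1,2},{3},{4},{5},{6,8},{7}}
stable after 3 split(s): 7 block(s)
class of 8: {6,8}; class of 6: {6,8}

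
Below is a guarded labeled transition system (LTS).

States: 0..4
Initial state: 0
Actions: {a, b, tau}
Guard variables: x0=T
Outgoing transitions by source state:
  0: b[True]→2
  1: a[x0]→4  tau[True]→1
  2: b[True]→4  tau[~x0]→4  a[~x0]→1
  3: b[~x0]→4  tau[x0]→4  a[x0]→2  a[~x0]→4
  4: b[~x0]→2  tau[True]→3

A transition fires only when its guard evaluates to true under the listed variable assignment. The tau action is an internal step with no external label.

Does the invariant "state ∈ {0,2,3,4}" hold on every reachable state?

Answer: INVARIANT HOLDS

Analysis:
Safe = {0,2,3,4}
R = {0,2,3,4}
  0: safe
  2: safe
  3: safe
  4: safe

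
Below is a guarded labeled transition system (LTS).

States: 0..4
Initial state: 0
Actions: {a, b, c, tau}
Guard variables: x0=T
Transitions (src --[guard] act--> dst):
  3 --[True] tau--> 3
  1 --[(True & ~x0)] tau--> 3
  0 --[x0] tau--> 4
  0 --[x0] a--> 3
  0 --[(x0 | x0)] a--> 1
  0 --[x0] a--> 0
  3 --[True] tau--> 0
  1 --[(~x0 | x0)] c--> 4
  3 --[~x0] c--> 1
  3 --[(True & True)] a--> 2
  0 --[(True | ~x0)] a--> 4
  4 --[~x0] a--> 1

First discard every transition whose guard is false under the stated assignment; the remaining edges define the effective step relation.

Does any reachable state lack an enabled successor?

Reach set: {0,1,2,3,4}
  0: a→0  a→1  a→3  a→4  tau→4  [deg 5]
  1: c→4  [deg 1]
  2: ∅  [STUCK]
  3: a→2  tau→0  tau→3  [deg 3]
  4: ∅  [STUCK]
trace reaching 2: a·a

Answer: DEADLOCK at state 2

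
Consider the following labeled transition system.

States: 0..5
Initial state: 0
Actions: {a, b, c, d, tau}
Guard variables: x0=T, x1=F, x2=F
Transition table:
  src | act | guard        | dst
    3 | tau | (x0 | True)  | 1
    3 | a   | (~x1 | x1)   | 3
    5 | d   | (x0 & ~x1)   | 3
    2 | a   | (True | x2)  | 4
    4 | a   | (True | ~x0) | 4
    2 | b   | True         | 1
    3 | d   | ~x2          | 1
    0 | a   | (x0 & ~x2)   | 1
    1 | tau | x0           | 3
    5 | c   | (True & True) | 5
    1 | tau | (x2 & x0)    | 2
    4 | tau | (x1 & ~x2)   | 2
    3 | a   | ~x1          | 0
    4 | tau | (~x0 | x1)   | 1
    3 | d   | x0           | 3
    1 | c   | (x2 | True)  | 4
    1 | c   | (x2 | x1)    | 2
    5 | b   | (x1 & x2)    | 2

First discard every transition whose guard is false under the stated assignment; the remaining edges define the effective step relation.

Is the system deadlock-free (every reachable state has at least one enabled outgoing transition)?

Answer: DEADLOCK-FREE

Trace:
R = {0,1,3,4}
  0: a→1  [deg 1]
  1: c→4  tau→3  [deg 2]
  3: a→0  a→3  d→1  d→3  tau→1  [deg 5]
  4: a→4  [deg 1]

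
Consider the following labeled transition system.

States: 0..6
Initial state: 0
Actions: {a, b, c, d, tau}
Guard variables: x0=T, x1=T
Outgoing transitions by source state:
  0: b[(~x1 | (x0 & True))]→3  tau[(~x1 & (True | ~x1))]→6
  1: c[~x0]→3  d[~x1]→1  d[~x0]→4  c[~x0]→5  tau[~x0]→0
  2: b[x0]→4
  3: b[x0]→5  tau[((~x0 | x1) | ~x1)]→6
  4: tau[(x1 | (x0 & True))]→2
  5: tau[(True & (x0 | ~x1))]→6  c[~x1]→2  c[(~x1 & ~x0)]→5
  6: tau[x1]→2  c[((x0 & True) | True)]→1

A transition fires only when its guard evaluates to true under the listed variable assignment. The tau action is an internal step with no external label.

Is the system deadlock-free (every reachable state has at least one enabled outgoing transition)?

Answer: DEADLOCK at state 1

Working:
Reach set: {0,1,2,3,4,5,6}
  0: b→3  [1 exit(s)]
  1: ∅  [STUCK]
  2: b→4  [1 exit(s)]
  3: b→5  tau→6  [2 exit(s)]
  4: tau→2  [1 exit(s)]
  5: tau→6  [1 exit(s)]
  6: c→1  tau→2  [2 exit(s)]
trace reaching 1: b·tau·c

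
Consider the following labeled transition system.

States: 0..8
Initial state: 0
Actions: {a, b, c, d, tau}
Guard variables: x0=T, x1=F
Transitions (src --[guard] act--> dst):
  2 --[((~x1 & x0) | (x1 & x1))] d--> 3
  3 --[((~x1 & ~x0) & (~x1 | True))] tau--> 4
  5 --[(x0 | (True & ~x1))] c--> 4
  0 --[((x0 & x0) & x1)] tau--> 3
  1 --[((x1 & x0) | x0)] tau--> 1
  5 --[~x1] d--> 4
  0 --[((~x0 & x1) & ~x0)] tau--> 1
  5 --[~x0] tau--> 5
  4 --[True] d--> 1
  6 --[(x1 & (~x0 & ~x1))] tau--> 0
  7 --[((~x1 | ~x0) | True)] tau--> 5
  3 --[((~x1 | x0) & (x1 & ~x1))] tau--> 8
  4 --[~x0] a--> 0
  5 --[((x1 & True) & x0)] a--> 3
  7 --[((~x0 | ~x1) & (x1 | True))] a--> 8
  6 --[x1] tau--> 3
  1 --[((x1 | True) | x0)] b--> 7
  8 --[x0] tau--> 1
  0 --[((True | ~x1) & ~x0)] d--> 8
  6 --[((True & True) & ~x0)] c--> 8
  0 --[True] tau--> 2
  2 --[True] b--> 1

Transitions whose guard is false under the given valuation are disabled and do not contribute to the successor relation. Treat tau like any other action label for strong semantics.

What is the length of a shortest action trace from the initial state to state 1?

Answer: 2

Working:
Breadth-first toward 1:
  depth 0: {0}
  depth 1: {2}
  depth 2: {1,3}
1 enters at depth 2; path tau·b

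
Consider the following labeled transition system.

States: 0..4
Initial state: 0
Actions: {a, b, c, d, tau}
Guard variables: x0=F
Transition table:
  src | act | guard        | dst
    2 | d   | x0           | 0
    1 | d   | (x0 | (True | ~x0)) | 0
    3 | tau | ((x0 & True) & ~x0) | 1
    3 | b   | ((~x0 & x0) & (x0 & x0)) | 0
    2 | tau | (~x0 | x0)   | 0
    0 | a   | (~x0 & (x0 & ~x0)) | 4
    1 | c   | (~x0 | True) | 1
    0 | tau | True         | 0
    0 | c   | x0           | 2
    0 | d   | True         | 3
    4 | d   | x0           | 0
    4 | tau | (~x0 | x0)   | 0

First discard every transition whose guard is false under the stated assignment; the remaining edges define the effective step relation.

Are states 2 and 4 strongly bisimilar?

Answer: BISIMILAR

Working:
Compute ~ classes (split until stable):
  π0 = {{0,1,2,3,4}}
  π1 = {{0},{1},{2,4},{3}}
stable after 2 split(s): 4 block(s)
class of 2: {2,4}; class of 4: {2,4}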